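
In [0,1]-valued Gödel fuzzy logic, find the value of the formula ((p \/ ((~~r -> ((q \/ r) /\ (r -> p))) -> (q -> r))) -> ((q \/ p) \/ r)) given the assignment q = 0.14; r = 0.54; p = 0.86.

~r: Gödel ¬ of 0.54 = 0 (operand ≠ 0)
~~r: Gödel ¬ of 0 = 1 (operand is 0)
(q \/ r) = max(0.14, 0.54) = 0.54
(r -> p): 0.54 ≤ 0.86, so result = 1
((q \/ r) /\ (r -> p)) = min(0.54, 1) = 0.54
(~~r -> ((q \/ r) /\ (r -> p))): 1 > 0.54, so result = 0.54
(q -> r): 0.14 ≤ 0.54, so result = 1
((~~r -> ((q \/ r) /\ (r -> p))) -> (q -> r)): 0.54 ≤ 1, so result = 1
(p \/ ((~~r -> ((q \/ r) /\ (r -> p))) -> (q -> r))) = max(0.86, 1) = 1
(q \/ p) = max(0.14, 0.86) = 0.86
((q \/ p) \/ r) = max(0.86, 0.54) = 0.86
((p \/ ((~~r -> ((q \/ r) /\ (r -> p))) -> (q -> r))) -> ((q \/ p) \/ r)): 1 > 0.86, so result = 0.86

0.86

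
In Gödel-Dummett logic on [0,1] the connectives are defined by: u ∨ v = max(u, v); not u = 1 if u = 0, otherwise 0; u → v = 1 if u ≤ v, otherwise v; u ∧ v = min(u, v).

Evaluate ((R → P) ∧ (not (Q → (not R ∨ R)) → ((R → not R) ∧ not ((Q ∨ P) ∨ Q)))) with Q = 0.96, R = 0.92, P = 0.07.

(R → P): 0.92 > 0.07, so result = 0.07
not R: Gödel ¬ of 0.92 = 0 (operand ≠ 0)
(not R ∨ R) = max(0, 0.92) = 0.92
(Q → (not R ∨ R)): 0.96 > 0.92, so result = 0.92
not (Q → (not R ∨ R)): Gödel ¬ of 0.92 = 0 (operand ≠ 0)
not R: Gödel ¬ of 0.92 = 0 (operand ≠ 0)
(R → not R): 0.92 > 0, so result = 0
(Q ∨ P) = max(0.96, 0.07) = 0.96
((Q ∨ P) ∨ Q) = max(0.96, 0.96) = 0.96
not ((Q ∨ P) ∨ Q): Gödel ¬ of 0.96 = 0 (operand ≠ 0)
((R → not R) ∧ not ((Q ∨ P) ∨ Q)) = min(0, 0) = 0
(not (Q → (not R ∨ R)) → ((R → not R) ∧ not ((Q ∨ P) ∨ Q))): 0 ≤ 0, so result = 1
((R → P) ∧ (not (Q → (not R ∨ R)) → ((R → not R) ∧ not ((Q ∨ P) ∨ Q)))) = min(0.07, 1) = 0.07

0.07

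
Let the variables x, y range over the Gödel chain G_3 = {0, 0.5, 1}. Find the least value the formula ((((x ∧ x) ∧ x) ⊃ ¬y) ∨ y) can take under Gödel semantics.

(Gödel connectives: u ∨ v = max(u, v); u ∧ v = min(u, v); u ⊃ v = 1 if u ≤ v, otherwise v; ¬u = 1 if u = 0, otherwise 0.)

The minimum is attained at x = 0.5, y = 0.5:
  (x ∧ x) = min(0.5, 0.5) = 0.5
  ((x ∧ x) ∧ x) = min(0.5, 0.5) = 0.5
  ¬y: Gödel ¬ of 0.5 = 0 (operand ≠ 0)
  (((x ∧ x) ∧ x) ⊃ ¬y): 0.5 > 0, so result = 0
  ((((x ∧ x) ∧ x) ⊃ ¬y) ∨ y) = max(0, 0.5) = 0.5
Checking all 9 assignments confirms none give a value below 0.50.

0.50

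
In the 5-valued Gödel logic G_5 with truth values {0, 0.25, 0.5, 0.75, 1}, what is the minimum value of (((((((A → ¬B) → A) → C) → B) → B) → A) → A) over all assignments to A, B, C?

The minimum is attained at A = 0.25, B = 0, C = 0:
  ¬B: Gödel ¬ of 0 = 1 (operand is 0)
  (A → ¬B): 0.25 ≤ 1, so result = 1
  ((A → ¬B) → A): 1 > 0.25, so result = 0.25
  (((A → ¬B) → A) → C): 0.25 > 0, so result = 0
  ((((A → ¬B) → A) → C) → B): 0 ≤ 0, so result = 1
  (((((A → ¬B) → A) → C) → B) → B): 1 > 0, so result = 0
  ((((((A → ¬B) → A) → C) → B) → B) → A): 0 ≤ 0.25, so result = 1
  (((((((A → ¬B) → A) → C) → B) → B) → A) → A): 1 > 0.25, so result = 0.25
Checking all 125 assignments confirms none give a value below 0.25.

0.25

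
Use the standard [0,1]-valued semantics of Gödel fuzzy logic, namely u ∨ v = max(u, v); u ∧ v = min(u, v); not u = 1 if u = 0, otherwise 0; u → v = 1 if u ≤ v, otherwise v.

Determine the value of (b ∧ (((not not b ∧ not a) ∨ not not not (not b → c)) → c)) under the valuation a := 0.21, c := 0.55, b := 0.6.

not b: Gödel ¬ of 0.6 = 0 (operand ≠ 0)
not not b: Gödel ¬ of 0 = 1 (operand is 0)
not a: Gödel ¬ of 0.21 = 0 (operand ≠ 0)
(not not b ∧ not a) = min(1, 0) = 0
not b: Gödel ¬ of 0.6 = 0 (operand ≠ 0)
(not b → c): 0 ≤ 0.55, so result = 1
not (not b → c): Gödel ¬ of 1 = 0 (operand ≠ 0)
not not (not b → c): Gödel ¬ of 0 = 1 (operand is 0)
not not not (not b → c): Gödel ¬ of 1 = 0 (operand ≠ 0)
((not not b ∧ not a) ∨ not not not (not b → c)) = max(0, 0) = 0
(((not not b ∧ not a) ∨ not not not (not b → c)) → c): 0 ≤ 0.55, so result = 1
(b ∧ (((not not b ∧ not a) ∨ not not not (not b → c)) → c)) = min(0.6, 1) = 0.6

0.60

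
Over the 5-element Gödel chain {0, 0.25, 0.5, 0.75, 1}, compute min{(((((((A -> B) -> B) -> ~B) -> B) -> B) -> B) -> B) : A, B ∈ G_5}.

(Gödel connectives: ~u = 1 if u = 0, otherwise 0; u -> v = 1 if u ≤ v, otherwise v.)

The minimum is attained at A = 0, B = 0.25:
  (A -> B): 0 ≤ 0.25, so result = 1
  ((A -> B) -> B): 1 > 0.25, so result = 0.25
  ~B: Gödel ¬ of 0.25 = 0 (operand ≠ 0)
  (((A -> B) -> B) -> ~B): 0.25 > 0, so result = 0
  ((((A -> B) -> B) -> ~B) -> B): 0 ≤ 0.25, so result = 1
  (((((A -> B) -> B) -> ~B) -> B) -> B): 1 > 0.25, so result = 0.25
  ((((((A -> B) -> B) -> ~B) -> B) -> B) -> B): 0.25 ≤ 0.25, so result = 1
  (((((((A -> B) -> B) -> ~B) -> B) -> B) -> B) -> B): 1 > 0.25, so result = 0.25
Checking all 25 assignments confirms none give a value below 0.25.

0.25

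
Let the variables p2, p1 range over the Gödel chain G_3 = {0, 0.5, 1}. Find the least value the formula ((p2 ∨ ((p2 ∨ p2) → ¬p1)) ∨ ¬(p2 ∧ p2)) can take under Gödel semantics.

0.50

The minimum is attained at p2 = 0.5, p1 = 0.5:
  (p2 ∨ p2) = max(0.5, 0.5) = 0.5
  ¬p1: Gödel ¬ of 0.5 = 0 (operand ≠ 0)
  ((p2 ∨ p2) → ¬p1): 0.5 > 0, so result = 0
  (p2 ∨ ((p2 ∨ p2) → ¬p1)) = max(0.5, 0) = 0.5
  (p2 ∧ p2) = min(0.5, 0.5) = 0.5
  ¬(p2 ∧ p2): Gödel ¬ of 0.5 = 0 (operand ≠ 0)
  ((p2 ∨ ((p2 ∨ p2) → ¬p1)) ∨ ¬(p2 ∧ p2)) = max(0.5, 0) = 0.5
Checking all 9 assignments confirms none give a value below 0.50.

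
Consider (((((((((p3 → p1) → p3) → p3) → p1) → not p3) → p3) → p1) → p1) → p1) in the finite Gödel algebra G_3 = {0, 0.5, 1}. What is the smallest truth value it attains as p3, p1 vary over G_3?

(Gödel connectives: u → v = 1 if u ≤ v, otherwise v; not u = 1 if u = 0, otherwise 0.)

0.00

The minimum is attained at p3 = 0.5, p1 = 0:
  (p3 → p1): 0.5 > 0, so result = 0
  ((p3 → p1) → p3): 0 ≤ 0.5, so result = 1
  (((p3 → p1) → p3) → p3): 1 > 0.5, so result = 0.5
  ((((p3 → p1) → p3) → p3) → p1): 0.5 > 0, so result = 0
  not p3: Gödel ¬ of 0.5 = 0 (operand ≠ 0)
  (((((p3 → p1) → p3) → p3) → p1) → not p3): 0 ≤ 0, so result = 1
  ((((((p3 → p1) → p3) → p3) → p1) → not p3) → p3): 1 > 0.5, so result = 0.5
  (((((((p3 → p1) → p3) → p3) → p1) → not p3) → p3) → p1): 0.5 > 0, so result = 0
  ((((((((p3 → p1) → p3) → p3) → p1) → not p3) → p3) → p1) → p1): 0 ≤ 0, so result = 1
  (((((((((p3 → p1) → p3) → p3) → p1) → not p3) → p3) → p1) → p1) → p1): 1 > 0, so result = 0
Checking all 9 assignments confirms none give a value below 0.00.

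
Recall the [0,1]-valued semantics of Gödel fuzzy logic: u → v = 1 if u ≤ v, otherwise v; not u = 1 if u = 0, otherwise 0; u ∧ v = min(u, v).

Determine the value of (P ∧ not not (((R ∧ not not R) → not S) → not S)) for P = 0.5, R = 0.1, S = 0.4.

not R: Gödel ¬ of 0.1 = 0 (operand ≠ 0)
not not R: Gödel ¬ of 0 = 1 (operand is 0)
(R ∧ not not R) = min(0.1, 1) = 0.1
not S: Gödel ¬ of 0.4 = 0 (operand ≠ 0)
((R ∧ not not R) → not S): 0.1 > 0, so result = 0
not S: Gödel ¬ of 0.4 = 0 (operand ≠ 0)
(((R ∧ not not R) → not S) → not S): 0 ≤ 0, so result = 1
not (((R ∧ not not R) → not S) → not S): Gödel ¬ of 1 = 0 (operand ≠ 0)
not not (((R ∧ not not R) → not S) → not S): Gödel ¬ of 0 = 1 (operand is 0)
(P ∧ not not (((R ∧ not not R) → not S) → not S)) = min(0.5, 1) = 0.5

0.50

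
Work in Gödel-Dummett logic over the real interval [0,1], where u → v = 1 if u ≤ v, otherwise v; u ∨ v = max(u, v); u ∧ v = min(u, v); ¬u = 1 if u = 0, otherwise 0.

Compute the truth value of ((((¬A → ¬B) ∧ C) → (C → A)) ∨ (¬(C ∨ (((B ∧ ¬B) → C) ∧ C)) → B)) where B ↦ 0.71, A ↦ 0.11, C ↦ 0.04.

1.00

¬A: Gödel ¬ of 0.11 = 0 (operand ≠ 0)
¬B: Gödel ¬ of 0.71 = 0 (operand ≠ 0)
(¬A → ¬B): 0 ≤ 0, so result = 1
((¬A → ¬B) ∧ C) = min(1, 0.04) = 0.04
(C → A): 0.04 ≤ 0.11, so result = 1
(((¬A → ¬B) ∧ C) → (C → A)): 0.04 ≤ 1, so result = 1
¬B: Gödel ¬ of 0.71 = 0 (operand ≠ 0)
(B ∧ ¬B) = min(0.71, 0) = 0
((B ∧ ¬B) → C): 0 ≤ 0.04, so result = 1
(((B ∧ ¬B) → C) ∧ C) = min(1, 0.04) = 0.04
(C ∨ (((B ∧ ¬B) → C) ∧ C)) = max(0.04, 0.04) = 0.04
¬(C ∨ (((B ∧ ¬B) → C) ∧ C)): Gödel ¬ of 0.04 = 0 (operand ≠ 0)
(¬(C ∨ (((B ∧ ¬B) → C) ∧ C)) → B): 0 ≤ 0.71, so result = 1
((((¬A → ¬B) ∧ C) → (C → A)) ∨ (¬(C ∨ (((B ∧ ¬B) → C) ∧ C)) → B)) = max(1, 1) = 1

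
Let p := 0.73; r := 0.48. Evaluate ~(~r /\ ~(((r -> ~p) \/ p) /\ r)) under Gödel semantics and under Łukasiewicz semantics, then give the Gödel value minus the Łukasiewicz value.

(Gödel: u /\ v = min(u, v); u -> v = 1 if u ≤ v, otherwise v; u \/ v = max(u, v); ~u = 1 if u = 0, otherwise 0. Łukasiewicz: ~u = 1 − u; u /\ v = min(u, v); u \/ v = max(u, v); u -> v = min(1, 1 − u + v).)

0.52

Gödel evaluation:
  ~r: Gödel ¬ of 0.48 = 0 (operand ≠ 0)
  ~p: Gödel ¬ of 0.73 = 0 (operand ≠ 0)
  (r -> ~p): 0.48 > 0, so result = 0
  ((r -> ~p) \/ p) = max(0, 0.73) = 0.73
  (((r -> ~p) \/ p) /\ r) = min(0.73, 0.48) = 0.48
  ~(((r -> ~p) \/ p) /\ r): Gödel ¬ of 0.48 = 0 (operand ≠ 0)
  (~r /\ ~(((r -> ~p) \/ p) /\ r)) = min(0, 0) = 0
  ~(~r /\ ~(((r -> ~p) \/ p) /\ r)): Gödel ¬ of 0 = 1 (operand is 0)
  Gödel value = 1
Łukasiewicz evaluation:
  ~r: Łukasiewicz ¬ gives 1 − 0.48 = 0.52
  ~p: Łukasiewicz ¬ gives 1 − 0.73 = 0.27
  (r -> ~p): min(1, 1 − 0.48 + 0.27) = 0.79
  ((r -> ~p) \/ p) = max(0.79, 0.73) = 0.79
  (((r -> ~p) \/ p) /\ r) = min(0.79, 0.48) = 0.48
  ~(((r -> ~p) \/ p) /\ r): Łukasiewicz ¬ gives 1 − 0.48 = 0.52
  (~r /\ ~(((r -> ~p) \/ p) /\ r)) = min(0.52, 0.52) = 0.52
  ~(~r /\ ~(((r -> ~p) \/ p) /\ r)): Łukasiewicz ¬ gives 1 − 0.52 = 0.48
  Łukasiewicz value = 0.48
Difference: 1 − 0.48 = 0.52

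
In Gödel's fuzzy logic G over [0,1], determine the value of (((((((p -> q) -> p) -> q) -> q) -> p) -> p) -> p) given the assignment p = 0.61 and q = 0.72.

0.61

(p -> q): 0.61 ≤ 0.72, so result = 1
((p -> q) -> p): 1 > 0.61, so result = 0.61
(((p -> q) -> p) -> q): 0.61 ≤ 0.72, so result = 1
((((p -> q) -> p) -> q) -> q): 1 > 0.72, so result = 0.72
(((((p -> q) -> p) -> q) -> q) -> p): 0.72 > 0.61, so result = 0.61
((((((p -> q) -> p) -> q) -> q) -> p) -> p): 0.61 ≤ 0.61, so result = 1
(((((((p -> q) -> p) -> q) -> q) -> p) -> p) -> p): 1 > 0.61, so result = 0.61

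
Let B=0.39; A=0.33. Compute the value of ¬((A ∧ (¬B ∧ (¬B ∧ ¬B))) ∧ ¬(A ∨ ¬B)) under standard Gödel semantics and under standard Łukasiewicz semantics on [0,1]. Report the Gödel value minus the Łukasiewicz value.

0.33

Gödel evaluation:
  ¬B: Gödel ¬ of 0.39 = 0 (operand ≠ 0)
  ¬B: Gödel ¬ of 0.39 = 0 (operand ≠ 0)
  ¬B: Gödel ¬ of 0.39 = 0 (operand ≠ 0)
  (¬B ∧ ¬B) = min(0, 0) = 0
  (¬B ∧ (¬B ∧ ¬B)) = min(0, 0) = 0
  (A ∧ (¬B ∧ (¬B ∧ ¬B))) = min(0.33, 0) = 0
  ¬B: Gödel ¬ of 0.39 = 0 (operand ≠ 0)
  (A ∨ ¬B) = max(0.33, 0) = 0.33
  ¬(A ∨ ¬B): Gödel ¬ of 0.33 = 0 (operand ≠ 0)
  ((A ∧ (¬B ∧ (¬B ∧ ¬B))) ∧ ¬(A ∨ ¬B)) = min(0, 0) = 0
  ¬((A ∧ (¬B ∧ (¬B ∧ ¬B))) ∧ ¬(A ∨ ¬B)): Gödel ¬ of 0 = 1 (operand is 0)
  Gödel value = 1
Łukasiewicz evaluation:
  ¬B: Łukasiewicz ¬ gives 1 − 0.39 = 0.61
  ¬B: Łukasiewicz ¬ gives 1 − 0.39 = 0.61
  ¬B: Łukasiewicz ¬ gives 1 − 0.39 = 0.61
  (¬B ∧ ¬B) = min(0.61, 0.61) = 0.61
  (¬B ∧ (¬B ∧ ¬B)) = min(0.61, 0.61) = 0.61
  (A ∧ (¬B ∧ (¬B ∧ ¬B))) = min(0.33, 0.61) = 0.33
  ¬B: Łukasiewicz ¬ gives 1 − 0.39 = 0.61
  (A ∨ ¬B) = max(0.33, 0.61) = 0.61
  ¬(A ∨ ¬B): Łukasiewicz ¬ gives 1 − 0.61 = 0.39
  ((A ∧ (¬B ∧ (¬B ∧ ¬B))) ∧ ¬(A ∨ ¬B)) = min(0.33, 0.39) = 0.33
  ¬((A ∧ (¬B ∧ (¬B ∧ ¬B))) ∧ ¬(A ∨ ¬B)): Łukasiewicz ¬ gives 1 − 0.33 = 0.67
  Łukasiewicz value = 0.67
Difference: 1 − 0.67 = 0.33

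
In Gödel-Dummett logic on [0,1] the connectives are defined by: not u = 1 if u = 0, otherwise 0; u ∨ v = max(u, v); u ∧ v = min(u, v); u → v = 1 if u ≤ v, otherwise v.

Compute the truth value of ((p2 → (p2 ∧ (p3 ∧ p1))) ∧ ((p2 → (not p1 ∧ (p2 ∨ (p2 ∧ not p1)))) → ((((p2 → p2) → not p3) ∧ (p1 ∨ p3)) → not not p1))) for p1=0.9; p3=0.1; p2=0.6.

(p3 ∧ p1) = min(0.1, 0.9) = 0.1
(p2 ∧ (p3 ∧ p1)) = min(0.6, 0.1) = 0.1
(p2 → (p2 ∧ (p3 ∧ p1))): 0.6 > 0.1, so result = 0.1
not p1: Gödel ¬ of 0.9 = 0 (operand ≠ 0)
not p1: Gödel ¬ of 0.9 = 0 (operand ≠ 0)
(p2 ∧ not p1) = min(0.6, 0) = 0
(p2 ∨ (p2 ∧ not p1)) = max(0.6, 0) = 0.6
(not p1 ∧ (p2 ∨ (p2 ∧ not p1))) = min(0, 0.6) = 0
(p2 → (not p1 ∧ (p2 ∨ (p2 ∧ not p1)))): 0.6 > 0, so result = 0
(p2 → p2): 0.6 ≤ 0.6, so result = 1
not p3: Gödel ¬ of 0.1 = 0 (operand ≠ 0)
((p2 → p2) → not p3): 1 > 0, so result = 0
(p1 ∨ p3) = max(0.9, 0.1) = 0.9
(((p2 → p2) → not p3) ∧ (p1 ∨ p3)) = min(0, 0.9) = 0
not p1: Gödel ¬ of 0.9 = 0 (operand ≠ 0)
not not p1: Gödel ¬ of 0 = 1 (operand is 0)
((((p2 → p2) → not p3) ∧ (p1 ∨ p3)) → not not p1): 0 ≤ 1, so result = 1
((p2 → (not p1 ∧ (p2 ∨ (p2 ∧ not p1)))) → ((((p2 → p2) → not p3) ∧ (p1 ∨ p3)) → not not p1)): 0 ≤ 1, so result = 1
((p2 → (p2 ∧ (p3 ∧ p1))) ∧ ((p2 → (not p1 ∧ (p2 ∨ (p2 ∧ not p1)))) → ((((p2 → p2) → not p3) ∧ (p1 ∨ p3)) → not not p1))) = min(0.1, 1) = 0.1

0.10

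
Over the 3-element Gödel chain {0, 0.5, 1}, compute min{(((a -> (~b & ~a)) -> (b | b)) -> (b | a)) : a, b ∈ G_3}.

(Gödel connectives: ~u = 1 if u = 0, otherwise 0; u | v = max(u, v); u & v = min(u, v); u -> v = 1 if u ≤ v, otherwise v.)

The minimum is attained at a = 0.5, b = 0:
  ~b: Gödel ¬ of 0 = 1 (operand is 0)
  ~a: Gödel ¬ of 0.5 = 0 (operand ≠ 0)
  (~b & ~a) = min(1, 0) = 0
  (a -> (~b & ~a)): 0.5 > 0, so result = 0
  (b | b) = max(0, 0) = 0
  ((a -> (~b & ~a)) -> (b | b)): 0 ≤ 0, so result = 1
  (b | a) = max(0, 0.5) = 0.5
  (((a -> (~b & ~a)) -> (b | b)) -> (b | a)): 1 > 0.5, so result = 0.5
Checking all 9 assignments confirms none give a value below 0.50.

0.50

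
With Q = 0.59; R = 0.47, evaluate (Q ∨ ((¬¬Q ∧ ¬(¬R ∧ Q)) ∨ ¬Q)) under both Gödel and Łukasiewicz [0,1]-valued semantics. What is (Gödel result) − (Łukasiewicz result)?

Gödel evaluation:
  ¬Q: Gödel ¬ of 0.59 = 0 (operand ≠ 0)
  ¬¬Q: Gödel ¬ of 0 = 1 (operand is 0)
  ¬R: Gödel ¬ of 0.47 = 0 (operand ≠ 0)
  (¬R ∧ Q) = min(0, 0.59) = 0
  ¬(¬R ∧ Q): Gödel ¬ of 0 = 1 (operand is 0)
  (¬¬Q ∧ ¬(¬R ∧ Q)) = min(1, 1) = 1
  ¬Q: Gödel ¬ of 0.59 = 0 (operand ≠ 0)
  ((¬¬Q ∧ ¬(¬R ∧ Q)) ∨ ¬Q) = max(1, 0) = 1
  (Q ∨ ((¬¬Q ∧ ¬(¬R ∧ Q)) ∨ ¬Q)) = max(0.59, 1) = 1
  Gödel value = 1
Łukasiewicz evaluation:
  ¬Q: Łukasiewicz ¬ gives 1 − 0.59 = 0.41
  ¬¬Q: Łukasiewicz ¬ gives 1 − 0.41 = 0.59
  ¬R: Łukasiewicz ¬ gives 1 − 0.47 = 0.53
  (¬R ∧ Q) = min(0.53, 0.59) = 0.53
  ¬(¬R ∧ Q): Łukasiewicz ¬ gives 1 − 0.53 = 0.47
  (¬¬Q ∧ ¬(¬R ∧ Q)) = min(0.59, 0.47) = 0.47
  ¬Q: Łukasiewicz ¬ gives 1 − 0.59 = 0.41
  ((¬¬Q ∧ ¬(¬R ∧ Q)) ∨ ¬Q) = max(0.47, 0.41) = 0.47
  (Q ∨ ((¬¬Q ∧ ¬(¬R ∧ Q)) ∨ ¬Q)) = max(0.59, 0.47) = 0.59
  Łukasiewicz value = 0.59
Difference: 1 − 0.59 = 0.41

0.41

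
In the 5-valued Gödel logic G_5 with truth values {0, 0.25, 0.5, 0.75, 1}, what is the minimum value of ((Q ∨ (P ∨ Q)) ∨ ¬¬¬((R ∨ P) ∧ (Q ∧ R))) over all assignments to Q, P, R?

0.25

The minimum is attained at Q = 0.25, P = 0, R = 0.25:
  (P ∨ Q) = max(0, 0.25) = 0.25
  (Q ∨ (P ∨ Q)) = max(0.25, 0.25) = 0.25
  (R ∨ P) = max(0.25, 0) = 0.25
  (Q ∧ R) = min(0.25, 0.25) = 0.25
  ((R ∨ P) ∧ (Q ∧ R)) = min(0.25, 0.25) = 0.25
  ¬((R ∨ P) ∧ (Q ∧ R)): Gödel ¬ of 0.25 = 0 (operand ≠ 0)
  ¬¬((R ∨ P) ∧ (Q ∧ R)): Gödel ¬ of 0 = 1 (operand is 0)
  ¬¬¬((R ∨ P) ∧ (Q ∧ R)): Gödel ¬ of 1 = 0 (operand ≠ 0)
  ((Q ∨ (P ∨ Q)) ∨ ¬¬¬((R ∨ P) ∧ (Q ∧ R))) = max(0.25, 0) = 0.25
Checking all 125 assignments confirms none give a value below 0.25.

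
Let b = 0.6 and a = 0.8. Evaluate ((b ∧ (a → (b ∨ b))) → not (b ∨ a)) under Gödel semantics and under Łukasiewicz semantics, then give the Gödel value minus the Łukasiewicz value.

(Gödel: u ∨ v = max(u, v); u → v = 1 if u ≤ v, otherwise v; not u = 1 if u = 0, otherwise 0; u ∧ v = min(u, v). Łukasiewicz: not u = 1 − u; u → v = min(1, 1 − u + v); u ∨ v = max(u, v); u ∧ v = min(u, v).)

-0.60

Gödel evaluation:
  (b ∨ b) = max(0.6, 0.6) = 0.6
  (a → (b ∨ b)): 0.8 > 0.6, so result = 0.6
  (b ∧ (a → (b ∨ b))) = min(0.6, 0.6) = 0.6
  (b ∨ a) = max(0.6, 0.8) = 0.8
  not (b ∨ a): Gödel ¬ of 0.8 = 0 (operand ≠ 0)
  ((b ∧ (a → (b ∨ b))) → not (b ∨ a)): 0.6 > 0, so result = 0
  Gödel value = 0
Łukasiewicz evaluation:
  (b ∨ b) = max(0.6, 0.6) = 0.6
  (a → (b ∨ b)): min(1, 1 − 0.8 + 0.6) = 0.8
  (b ∧ (a → (b ∨ b))) = min(0.6, 0.8) = 0.6
  (b ∨ a) = max(0.6, 0.8) = 0.8
  not (b ∨ a): Łukasiewicz ¬ gives 1 − 0.8 = 0.2
  ((b ∧ (a → (b ∨ b))) → not (b ∨ a)): min(1, 1 − 0.6 + 0.2) = 0.6
  Łukasiewicz value = 0.6
Difference: 0 − 0.6 = -0.60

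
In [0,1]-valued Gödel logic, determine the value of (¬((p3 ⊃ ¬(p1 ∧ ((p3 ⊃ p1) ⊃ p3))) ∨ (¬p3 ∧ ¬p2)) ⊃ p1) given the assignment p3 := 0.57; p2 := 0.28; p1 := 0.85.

0.85

(p3 ⊃ p1): 0.57 ≤ 0.85, so result = 1
((p3 ⊃ p1) ⊃ p3): 1 > 0.57, so result = 0.57
(p1 ∧ ((p3 ⊃ p1) ⊃ p3)) = min(0.85, 0.57) = 0.57
¬(p1 ∧ ((p3 ⊃ p1) ⊃ p3)): Gödel ¬ of 0.57 = 0 (operand ≠ 0)
(p3 ⊃ ¬(p1 ∧ ((p3 ⊃ p1) ⊃ p3))): 0.57 > 0, so result = 0
¬p3: Gödel ¬ of 0.57 = 0 (operand ≠ 0)
¬p2: Gödel ¬ of 0.28 = 0 (operand ≠ 0)
(¬p3 ∧ ¬p2) = min(0, 0) = 0
((p3 ⊃ ¬(p1 ∧ ((p3 ⊃ p1) ⊃ p3))) ∨ (¬p3 ∧ ¬p2)) = max(0, 0) = 0
¬((p3 ⊃ ¬(p1 ∧ ((p3 ⊃ p1) ⊃ p3))) ∨ (¬p3 ∧ ¬p2)): Gödel ¬ of 0 = 1 (operand is 0)
(¬((p3 ⊃ ¬(p1 ∧ ((p3 ⊃ p1) ⊃ p3))) ∨ (¬p3 ∧ ¬p2)) ⊃ p1): 1 > 0.85, so result = 0.85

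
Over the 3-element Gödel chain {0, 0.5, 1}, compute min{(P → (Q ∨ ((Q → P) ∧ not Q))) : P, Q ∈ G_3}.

The minimum is attained at P = 1, Q = 0.5:
  (Q → P): 0.5 ≤ 1, so result = 1
  not Q: Gödel ¬ of 0.5 = 0 (operand ≠ 0)
  ((Q → P) ∧ not Q) = min(1, 0) = 0
  (Q ∨ ((Q → P) ∧ not Q)) = max(0.5, 0) = 0.5
  (P → (Q ∨ ((Q → P) ∧ not Q))): 1 > 0.5, so result = 0.5
Checking all 9 assignments confirms none give a value below 0.50.

0.50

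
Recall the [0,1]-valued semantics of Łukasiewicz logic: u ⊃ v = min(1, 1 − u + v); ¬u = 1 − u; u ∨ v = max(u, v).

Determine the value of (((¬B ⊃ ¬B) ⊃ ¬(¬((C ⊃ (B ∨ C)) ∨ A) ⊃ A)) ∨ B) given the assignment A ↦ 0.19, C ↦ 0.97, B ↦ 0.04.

¬B: Łukasiewicz ¬ gives 1 − 0.04 = 0.96
¬B: Łukasiewicz ¬ gives 1 − 0.04 = 0.96
(¬B ⊃ ¬B): min(1, 1 − 0.96 + 0.96) = 1
(B ∨ C) = max(0.04, 0.97) = 0.97
(C ⊃ (B ∨ C)): min(1, 1 − 0.97 + 0.97) = 1
((C ⊃ (B ∨ C)) ∨ A) = max(1, 0.19) = 1
¬((C ⊃ (B ∨ C)) ∨ A): Łukasiewicz ¬ gives 1 − 1 = 0
(¬((C ⊃ (B ∨ C)) ∨ A) ⊃ A): min(1, 1 − 0 + 0.19) = 1
¬(¬((C ⊃ (B ∨ C)) ∨ A) ⊃ A): Łukasiewicz ¬ gives 1 − 1 = 0
((¬B ⊃ ¬B) ⊃ ¬(¬((C ⊃ (B ∨ C)) ∨ A) ⊃ A)): min(1, 1 − 1 + 0) = 0
(((¬B ⊃ ¬B) ⊃ ¬(¬((C ⊃ (B ∨ C)) ∨ A) ⊃ A)) ∨ B) = max(0, 0.04) = 0.04

0.04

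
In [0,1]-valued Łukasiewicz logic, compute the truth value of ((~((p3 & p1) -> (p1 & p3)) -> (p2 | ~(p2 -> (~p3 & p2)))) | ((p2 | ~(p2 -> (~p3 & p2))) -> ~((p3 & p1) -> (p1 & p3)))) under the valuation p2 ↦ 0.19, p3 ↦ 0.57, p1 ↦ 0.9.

1.00

(p3 & p1) = min(0.57, 0.9) = 0.57
(p1 & p3) = min(0.9, 0.57) = 0.57
((p3 & p1) -> (p1 & p3)): min(1, 1 − 0.57 + 0.57) = 1
~((p3 & p1) -> (p1 & p3)): Łukasiewicz ¬ gives 1 − 1 = 0
~p3: Łukasiewicz ¬ gives 1 − 0.57 = 0.43
(~p3 & p2) = min(0.43, 0.19) = 0.19
(p2 -> (~p3 & p2)): min(1, 1 − 0.19 + 0.19) = 1
~(p2 -> (~p3 & p2)): Łukasiewicz ¬ gives 1 − 1 = 0
(p2 | ~(p2 -> (~p3 & p2))) = max(0.19, 0) = 0.19
(~((p3 & p1) -> (p1 & p3)) -> (p2 | ~(p2 -> (~p3 & p2)))): min(1, 1 − 0 + 0.19) = 1
~p3: Łukasiewicz ¬ gives 1 − 0.57 = 0.43
(~p3 & p2) = min(0.43, 0.19) = 0.19
(p2 -> (~p3 & p2)): min(1, 1 − 0.19 + 0.19) = 1
~(p2 -> (~p3 & p2)): Łukasiewicz ¬ gives 1 − 1 = 0
(p2 | ~(p2 -> (~p3 & p2))) = max(0.19, 0) = 0.19
(p3 & p1) = min(0.57, 0.9) = 0.57
(p1 & p3) = min(0.9, 0.57) = 0.57
((p3 & p1) -> (p1 & p3)): min(1, 1 − 0.57 + 0.57) = 1
~((p3 & p1) -> (p1 & p3)): Łukasiewicz ¬ gives 1 − 1 = 0
((p2 | ~(p2 -> (~p3 & p2))) -> ~((p3 & p1) -> (p1 & p3))): min(1, 1 − 0.19 + 0) = 0.81
((~((p3 & p1) -> (p1 & p3)) -> (p2 | ~(p2 -> (~p3 & p2)))) | ((p2 | ~(p2 -> (~p3 & p2))) -> ~((p3 & p1) -> (p1 & p3)))) = max(1, 0.81) = 1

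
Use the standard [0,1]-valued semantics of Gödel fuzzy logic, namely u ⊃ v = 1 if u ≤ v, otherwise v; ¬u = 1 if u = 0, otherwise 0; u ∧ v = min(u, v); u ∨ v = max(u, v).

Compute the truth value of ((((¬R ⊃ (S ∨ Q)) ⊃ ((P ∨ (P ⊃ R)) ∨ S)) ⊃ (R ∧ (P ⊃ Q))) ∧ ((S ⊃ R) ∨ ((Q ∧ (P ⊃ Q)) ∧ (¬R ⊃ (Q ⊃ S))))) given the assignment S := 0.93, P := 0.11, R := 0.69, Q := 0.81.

¬R: Gödel ¬ of 0.69 = 0 (operand ≠ 0)
(S ∨ Q) = max(0.93, 0.81) = 0.93
(¬R ⊃ (S ∨ Q)): 0 ≤ 0.93, so result = 1
(P ⊃ R): 0.11 ≤ 0.69, so result = 1
(P ∨ (P ⊃ R)) = max(0.11, 1) = 1
((P ∨ (P ⊃ R)) ∨ S) = max(1, 0.93) = 1
((¬R ⊃ (S ∨ Q)) ⊃ ((P ∨ (P ⊃ R)) ∨ S)): 1 ≤ 1, so result = 1
(P ⊃ Q): 0.11 ≤ 0.81, so result = 1
(R ∧ (P ⊃ Q)) = min(0.69, 1) = 0.69
(((¬R ⊃ (S ∨ Q)) ⊃ ((P ∨ (P ⊃ R)) ∨ S)) ⊃ (R ∧ (P ⊃ Q))): 1 > 0.69, so result = 0.69
(S ⊃ R): 0.93 > 0.69, so result = 0.69
(P ⊃ Q): 0.11 ≤ 0.81, so result = 1
(Q ∧ (P ⊃ Q)) = min(0.81, 1) = 0.81
¬R: Gödel ¬ of 0.69 = 0 (operand ≠ 0)
(Q ⊃ S): 0.81 ≤ 0.93, so result = 1
(¬R ⊃ (Q ⊃ S)): 0 ≤ 1, so result = 1
((Q ∧ (P ⊃ Q)) ∧ (¬R ⊃ (Q ⊃ S))) = min(0.81, 1) = 0.81
((S ⊃ R) ∨ ((Q ∧ (P ⊃ Q)) ∧ (¬R ⊃ (Q ⊃ S)))) = max(0.69, 0.81) = 0.81
((((¬R ⊃ (S ∨ Q)) ⊃ ((P ∨ (P ⊃ R)) ∨ S)) ⊃ (R ∧ (P ⊃ Q))) ∧ ((S ⊃ R) ∨ ((Q ∧ (P ⊃ Q)) ∧ (¬R ⊃ (Q ⊃ S))))) = min(0.69, 0.81) = 0.69

0.69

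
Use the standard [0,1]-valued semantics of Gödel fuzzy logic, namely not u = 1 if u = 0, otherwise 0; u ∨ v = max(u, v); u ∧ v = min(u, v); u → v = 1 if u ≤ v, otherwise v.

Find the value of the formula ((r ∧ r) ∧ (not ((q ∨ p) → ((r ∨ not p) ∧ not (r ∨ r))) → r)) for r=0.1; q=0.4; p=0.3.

(r ∧ r) = min(0.1, 0.1) = 0.1
(q ∨ p) = max(0.4, 0.3) = 0.4
not p: Gödel ¬ of 0.3 = 0 (operand ≠ 0)
(r ∨ not p) = max(0.1, 0) = 0.1
(r ∨ r) = max(0.1, 0.1) = 0.1
not (r ∨ r): Gödel ¬ of 0.1 = 0 (operand ≠ 0)
((r ∨ not p) ∧ not (r ∨ r)) = min(0.1, 0) = 0
((q ∨ p) → ((r ∨ not p) ∧ not (r ∨ r))): 0.4 > 0, so result = 0
not ((q ∨ p) → ((r ∨ not p) ∧ not (r ∨ r))): Gödel ¬ of 0 = 1 (operand is 0)
(not ((q ∨ p) → ((r ∨ not p) ∧ not (r ∨ r))) → r): 1 > 0.1, so result = 0.1
((r ∧ r) ∧ (not ((q ∨ p) → ((r ∨ not p) ∧ not (r ∨ r))) → r)) = min(0.1, 0.1) = 0.1

0.10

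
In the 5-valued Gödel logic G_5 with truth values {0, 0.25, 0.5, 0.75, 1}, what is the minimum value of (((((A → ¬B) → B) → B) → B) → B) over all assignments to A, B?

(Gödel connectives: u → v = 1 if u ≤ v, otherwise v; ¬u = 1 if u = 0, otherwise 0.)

0.25

The minimum is attained at A = 0.25, B = 0.25:
  ¬B: Gödel ¬ of 0.25 = 0 (operand ≠ 0)
  (A → ¬B): 0.25 > 0, so result = 0
  ((A → ¬B) → B): 0 ≤ 0.25, so result = 1
  (((A → ¬B) → B) → B): 1 > 0.25, so result = 0.25
  ((((A → ¬B) → B) → B) → B): 0.25 ≤ 0.25, so result = 1
  (((((A → ¬B) → B) → B) → B) → B): 1 > 0.25, so result = 0.25
Checking all 25 assignments confirms none give a value below 0.25.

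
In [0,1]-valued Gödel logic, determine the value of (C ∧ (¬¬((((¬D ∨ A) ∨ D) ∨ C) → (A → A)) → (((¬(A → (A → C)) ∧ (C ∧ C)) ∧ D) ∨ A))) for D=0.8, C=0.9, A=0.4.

0.40

¬D: Gödel ¬ of 0.8 = 0 (operand ≠ 0)
(¬D ∨ A) = max(0, 0.4) = 0.4
((¬D ∨ A) ∨ D) = max(0.4, 0.8) = 0.8
(((¬D ∨ A) ∨ D) ∨ C) = max(0.8, 0.9) = 0.9
(A → A): 0.4 ≤ 0.4, so result = 1
((((¬D ∨ A) ∨ D) ∨ C) → (A → A)): 0.9 ≤ 1, so result = 1
¬((((¬D ∨ A) ∨ D) ∨ C) → (A → A)): Gödel ¬ of 1 = 0 (operand ≠ 0)
¬¬((((¬D ∨ A) ∨ D) ∨ C) → (A → A)): Gödel ¬ of 0 = 1 (operand is 0)
(A → C): 0.4 ≤ 0.9, so result = 1
(A → (A → C)): 0.4 ≤ 1, so result = 1
¬(A → (A → C)): Gödel ¬ of 1 = 0 (operand ≠ 0)
(C ∧ C) = min(0.9, 0.9) = 0.9
(¬(A → (A → C)) ∧ (C ∧ C)) = min(0, 0.9) = 0
((¬(A → (A → C)) ∧ (C ∧ C)) ∧ D) = min(0, 0.8) = 0
(((¬(A → (A → C)) ∧ (C ∧ C)) ∧ D) ∨ A) = max(0, 0.4) = 0.4
(¬¬((((¬D ∨ A) ∨ D) ∨ C) → (A → A)) → (((¬(A → (A → C)) ∧ (C ∧ C)) ∧ D) ∨ A)): 1 > 0.4, so result = 0.4
(C ∧ (¬¬((((¬D ∨ A) ∨ D) ∨ C) → (A → A)) → (((¬(A → (A → C)) ∧ (C ∧ C)) ∧ D) ∨ A))) = min(0.9, 0.4) = 0.4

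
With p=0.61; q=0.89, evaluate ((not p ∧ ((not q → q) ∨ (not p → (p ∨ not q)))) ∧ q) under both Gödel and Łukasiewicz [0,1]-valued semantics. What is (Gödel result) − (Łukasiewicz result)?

Gödel evaluation:
  not p: Gödel ¬ of 0.61 = 0 (operand ≠ 0)
  not q: Gödel ¬ of 0.89 = 0 (operand ≠ 0)
  (not q → q): 0 ≤ 0.89, so result = 1
  not p: Gödel ¬ of 0.61 = 0 (operand ≠ 0)
  not q: Gödel ¬ of 0.89 = 0 (operand ≠ 0)
  (p ∨ not q) = max(0.61, 0) = 0.61
  (not p → (p ∨ not q)): 0 ≤ 0.61, so result = 1
  ((not q → q) ∨ (not p → (p ∨ not q))) = max(1, 1) = 1
  (not p ∧ ((not q → q) ∨ (not p → (p ∨ not q)))) = min(0, 1) = 0
  ((not p ∧ ((not q → q) ∨ (not p → (p ∨ not q)))) ∧ q) = min(0, 0.89) = 0
  Gödel value = 0
Łukasiewicz evaluation:
  not p: Łukasiewicz ¬ gives 1 − 0.61 = 0.39
  not q: Łukasiewicz ¬ gives 1 − 0.89 = 0.11
  (not q → q): min(1, 1 − 0.11 + 0.89) = 1
  not p: Łukasiewicz ¬ gives 1 − 0.61 = 0.39
  not q: Łukasiewicz ¬ gives 1 − 0.89 = 0.11
  (p ∨ not q) = max(0.61, 0.11) = 0.61
  (not p → (p ∨ not q)): min(1, 1 − 0.39 + 0.61) = 1
  ((not q → q) ∨ (not p → (p ∨ not q))) = max(1, 1) = 1
  (not p ∧ ((not q → q) ∨ (not p → (p ∨ not q)))) = min(0.39, 1) = 0.39
  ((not p ∧ ((not q → q) ∨ (not p → (p ∨ not q)))) ∧ q) = min(0.39, 0.89) = 0.39
  Łukasiewicz value = 0.39
Difference: 0 − 0.39 = -0.39

-0.39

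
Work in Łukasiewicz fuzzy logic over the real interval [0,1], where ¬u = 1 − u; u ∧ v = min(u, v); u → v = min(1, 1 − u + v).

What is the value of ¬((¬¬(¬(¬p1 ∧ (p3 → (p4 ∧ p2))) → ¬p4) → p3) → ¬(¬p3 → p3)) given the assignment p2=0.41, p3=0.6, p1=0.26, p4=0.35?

0.60

¬p1: Łukasiewicz ¬ gives 1 − 0.26 = 0.74
(p4 ∧ p2) = min(0.35, 0.41) = 0.35
(p3 → (p4 ∧ p2)): min(1, 1 − 0.6 + 0.35) = 0.75
(¬p1 ∧ (p3 → (p4 ∧ p2))) = min(0.74, 0.75) = 0.74
¬(¬p1 ∧ (p3 → (p4 ∧ p2))): Łukasiewicz ¬ gives 1 − 0.74 = 0.26
¬p4: Łukasiewicz ¬ gives 1 − 0.35 = 0.65
(¬(¬p1 ∧ (p3 → (p4 ∧ p2))) → ¬p4): min(1, 1 − 0.26 + 0.65) = 1
¬(¬(¬p1 ∧ (p3 → (p4 ∧ p2))) → ¬p4): Łukasiewicz ¬ gives 1 − 1 = 0
¬¬(¬(¬p1 ∧ (p3 → (p4 ∧ p2))) → ¬p4): Łukasiewicz ¬ gives 1 − 0 = 1
(¬¬(¬(¬p1 ∧ (p3 → (p4 ∧ p2))) → ¬p4) → p3): min(1, 1 − 1 + 0.6) = 0.6
¬p3: Łukasiewicz ¬ gives 1 − 0.6 = 0.4
(¬p3 → p3): min(1, 1 − 0.4 + 0.6) = 1
¬(¬p3 → p3): Łukasiewicz ¬ gives 1 − 1 = 0
((¬¬(¬(¬p1 ∧ (p3 → (p4 ∧ p2))) → ¬p4) → p3) → ¬(¬p3 → p3)): min(1, 1 − 0.6 + 0) = 0.4
¬((¬¬(¬(¬p1 ∧ (p3 → (p4 ∧ p2))) → ¬p4) → p3) → ¬(¬p3 → p3)): Łukasiewicz ¬ gives 1 − 0.4 = 0.6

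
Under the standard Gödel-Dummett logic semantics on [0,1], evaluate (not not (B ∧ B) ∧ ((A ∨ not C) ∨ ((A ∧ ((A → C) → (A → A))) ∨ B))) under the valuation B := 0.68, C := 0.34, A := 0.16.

0.68

(B ∧ B) = min(0.68, 0.68) = 0.68
not (B ∧ B): Gödel ¬ of 0.68 = 0 (operand ≠ 0)
not not (B ∧ B): Gödel ¬ of 0 = 1 (operand is 0)
not C: Gödel ¬ of 0.34 = 0 (operand ≠ 0)
(A ∨ not C) = max(0.16, 0) = 0.16
(A → C): 0.16 ≤ 0.34, so result = 1
(A → A): 0.16 ≤ 0.16, so result = 1
((A → C) → (A → A)): 1 ≤ 1, so result = 1
(A ∧ ((A → C) → (A → A))) = min(0.16, 1) = 0.16
((A ∧ ((A → C) → (A → A))) ∨ B) = max(0.16, 0.68) = 0.68
((A ∨ not C) ∨ ((A ∧ ((A → C) → (A → A))) ∨ B)) = max(0.16, 0.68) = 0.68
(not not (B ∧ B) ∧ ((A ∨ not C) ∨ ((A ∧ ((A → C) → (A → A))) ∨ B))) = min(1, 0.68) = 0.68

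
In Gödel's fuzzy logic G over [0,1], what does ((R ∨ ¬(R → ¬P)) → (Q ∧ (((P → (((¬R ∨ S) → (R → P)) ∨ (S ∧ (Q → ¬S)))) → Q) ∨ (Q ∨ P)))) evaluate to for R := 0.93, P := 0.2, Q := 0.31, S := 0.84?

¬P: Gödel ¬ of 0.2 = 0 (operand ≠ 0)
(R → ¬P): 0.93 > 0, so result = 0
¬(R → ¬P): Gödel ¬ of 0 = 1 (operand is 0)
(R ∨ ¬(R → ¬P)) = max(0.93, 1) = 1
¬R: Gödel ¬ of 0.93 = 0 (operand ≠ 0)
(¬R ∨ S) = max(0, 0.84) = 0.84
(R → P): 0.93 > 0.2, so result = 0.2
((¬R ∨ S) → (R → P)): 0.84 > 0.2, so result = 0.2
¬S: Gödel ¬ of 0.84 = 0 (operand ≠ 0)
(Q → ¬S): 0.31 > 0, so result = 0
(S ∧ (Q → ¬S)) = min(0.84, 0) = 0
(((¬R ∨ S) → (R → P)) ∨ (S ∧ (Q → ¬S))) = max(0.2, 0) = 0.2
(P → (((¬R ∨ S) → (R → P)) ∨ (S ∧ (Q → ¬S)))): 0.2 ≤ 0.2, so result = 1
((P → (((¬R ∨ S) → (R → P)) ∨ (S ∧ (Q → ¬S)))) → Q): 1 > 0.31, so result = 0.31
(Q ∨ P) = max(0.31, 0.2) = 0.31
(((P → (((¬R ∨ S) → (R → P)) ∨ (S ∧ (Q → ¬S)))) → Q) ∨ (Q ∨ P)) = max(0.31, 0.31) = 0.31
(Q ∧ (((P → (((¬R ∨ S) → (R → P)) ∨ (S ∧ (Q → ¬S)))) → Q) ∨ (Q ∨ P))) = min(0.31, 0.31) = 0.31
((R ∨ ¬(R → ¬P)) → (Q ∧ (((P → (((¬R ∨ S) → (R → P)) ∨ (S ∧ (Q → ¬S)))) → Q) ∨ (Q ∨ P)))): 1 > 0.31, so result = 0.31

0.31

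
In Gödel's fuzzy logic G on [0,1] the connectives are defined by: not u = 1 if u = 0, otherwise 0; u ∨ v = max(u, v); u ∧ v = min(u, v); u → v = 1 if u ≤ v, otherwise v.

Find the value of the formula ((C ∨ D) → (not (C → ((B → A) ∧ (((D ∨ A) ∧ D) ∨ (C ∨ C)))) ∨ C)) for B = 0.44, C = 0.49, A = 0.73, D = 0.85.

0.49

(C ∨ D) = max(0.49, 0.85) = 0.85
(B → A): 0.44 ≤ 0.73, so result = 1
(D ∨ A) = max(0.85, 0.73) = 0.85
((D ∨ A) ∧ D) = min(0.85, 0.85) = 0.85
(C ∨ C) = max(0.49, 0.49) = 0.49
(((D ∨ A) ∧ D) ∨ (C ∨ C)) = max(0.85, 0.49) = 0.85
((B → A) ∧ (((D ∨ A) ∧ D) ∨ (C ∨ C))) = min(1, 0.85) = 0.85
(C → ((B → A) ∧ (((D ∨ A) ∧ D) ∨ (C ∨ C)))): 0.49 ≤ 0.85, so result = 1
not (C → ((B → A) ∧ (((D ∨ A) ∧ D) ∨ (C ∨ C)))): Gödel ¬ of 1 = 0 (operand ≠ 0)
(not (C → ((B → A) ∧ (((D ∨ A) ∧ D) ∨ (C ∨ C)))) ∨ C) = max(0, 0.49) = 0.49
((C ∨ D) → (not (C → ((B → A) ∧ (((D ∨ A) ∧ D) ∨ (C ∨ C)))) ∨ C)): 0.85 > 0.49, so result = 0.49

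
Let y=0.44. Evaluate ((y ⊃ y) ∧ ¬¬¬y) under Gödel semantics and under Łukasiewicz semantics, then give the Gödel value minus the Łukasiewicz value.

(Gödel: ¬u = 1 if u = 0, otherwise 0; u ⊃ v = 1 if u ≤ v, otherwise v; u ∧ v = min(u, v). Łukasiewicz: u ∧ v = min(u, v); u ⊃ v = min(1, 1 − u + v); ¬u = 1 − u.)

Gödel evaluation:
  (y ⊃ y): 0.44 ≤ 0.44, so result = 1
  ¬y: Gödel ¬ of 0.44 = 0 (operand ≠ 0)
  ¬¬y: Gödel ¬ of 0 = 1 (operand is 0)
  ¬¬¬y: Gödel ¬ of 1 = 0 (operand ≠ 0)
  ((y ⊃ y) ∧ ¬¬¬y) = min(1, 0) = 0
  Gödel value = 0
Łukasiewicz evaluation:
  (y ⊃ y): min(1, 1 − 0.44 + 0.44) = 1
  ¬y: Łukasiewicz ¬ gives 1 − 0.44 = 0.56
  ¬¬y: Łukasiewicz ¬ gives 1 − 0.56 = 0.44
  ¬¬¬y: Łukasiewicz ¬ gives 1 − 0.44 = 0.56
  ((y ⊃ y) ∧ ¬¬¬y) = min(1, 0.56) = 0.56
  Łukasiewicz value = 0.56
Difference: 0 − 0.56 = -0.56

-0.56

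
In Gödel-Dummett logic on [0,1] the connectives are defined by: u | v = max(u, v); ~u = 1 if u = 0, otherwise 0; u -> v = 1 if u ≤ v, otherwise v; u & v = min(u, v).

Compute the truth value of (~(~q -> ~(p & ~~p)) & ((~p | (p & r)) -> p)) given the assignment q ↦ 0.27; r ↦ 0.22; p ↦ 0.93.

0.00

~q: Gödel ¬ of 0.27 = 0 (operand ≠ 0)
~p: Gödel ¬ of 0.93 = 0 (operand ≠ 0)
~~p: Gödel ¬ of 0 = 1 (operand is 0)
(p & ~~p) = min(0.93, 1) = 0.93
~(p & ~~p): Gödel ¬ of 0.93 = 0 (operand ≠ 0)
(~q -> ~(p & ~~p)): 0 ≤ 0, so result = 1
~(~q -> ~(p & ~~p)): Gödel ¬ of 1 = 0 (operand ≠ 0)
~p: Gödel ¬ of 0.93 = 0 (operand ≠ 0)
(p & r) = min(0.93, 0.22) = 0.22
(~p | (p & r)) = max(0, 0.22) = 0.22
((~p | (p & r)) -> p): 0.22 ≤ 0.93, so result = 1
(~(~q -> ~(p & ~~p)) & ((~p | (p & r)) -> p)) = min(0, 1) = 0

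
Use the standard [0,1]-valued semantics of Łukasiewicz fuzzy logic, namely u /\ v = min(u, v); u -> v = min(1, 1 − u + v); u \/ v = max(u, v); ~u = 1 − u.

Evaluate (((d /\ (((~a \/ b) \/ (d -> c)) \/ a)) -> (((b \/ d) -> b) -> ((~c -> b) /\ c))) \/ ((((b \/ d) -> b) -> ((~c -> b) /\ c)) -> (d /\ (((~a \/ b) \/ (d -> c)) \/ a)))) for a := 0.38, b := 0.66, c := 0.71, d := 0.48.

~a: Łukasiewicz ¬ gives 1 − 0.38 = 0.62
(~a \/ b) = max(0.62, 0.66) = 0.66
(d -> c): min(1, 1 − 0.48 + 0.71) = 1
((~a \/ b) \/ (d -> c)) = max(0.66, 1) = 1
(((~a \/ b) \/ (d -> c)) \/ a) = max(1, 0.38) = 1
(d /\ (((~a \/ b) \/ (d -> c)) \/ a)) = min(0.48, 1) = 0.48
(b \/ d) = max(0.66, 0.48) = 0.66
((b \/ d) -> b): min(1, 1 − 0.66 + 0.66) = 1
~c: Łukasiewicz ¬ gives 1 − 0.71 = 0.29
(~c -> b): min(1, 1 − 0.29 + 0.66) = 1
((~c -> b) /\ c) = min(1, 0.71) = 0.71
(((b \/ d) -> b) -> ((~c -> b) /\ c)): min(1, 1 − 1 + 0.71) = 0.71
((d /\ (((~a \/ b) \/ (d -> c)) \/ a)) -> (((b \/ d) -> b) -> ((~c -> b) /\ c))): min(1, 1 − 0.48 + 0.71) = 1
(b \/ d) = max(0.66, 0.48) = 0.66
((b \/ d) -> b): min(1, 1 − 0.66 + 0.66) = 1
~c: Łukasiewicz ¬ gives 1 − 0.71 = 0.29
(~c -> b): min(1, 1 − 0.29 + 0.66) = 1
((~c -> b) /\ c) = min(1, 0.71) = 0.71
(((b \/ d) -> b) -> ((~c -> b) /\ c)): min(1, 1 − 1 + 0.71) = 0.71
~a: Łukasiewicz ¬ gives 1 − 0.38 = 0.62
(~a \/ b) = max(0.62, 0.66) = 0.66
(d -> c): min(1, 1 − 0.48 + 0.71) = 1
((~a \/ b) \/ (d -> c)) = max(0.66, 1) = 1
(((~a \/ b) \/ (d -> c)) \/ a) = max(1, 0.38) = 1
(d /\ (((~a \/ b) \/ (d -> c)) \/ a)) = min(0.48, 1) = 0.48
((((b \/ d) -> b) -> ((~c -> b) /\ c)) -> (d /\ (((~a \/ b) \/ (d -> c)) \/ a))): min(1, 1 − 0.71 + 0.48) = 0.77
(((d /\ (((~a \/ b) \/ (d -> c)) \/ a)) -> (((b \/ d) -> b) -> ((~c -> b) /\ c))) \/ ((((b \/ d) -> b) -> ((~c -> b) /\ c)) -> (d /\ (((~a \/ b) \/ (d -> c)) \/ a)))) = max(1, 0.77) = 1

1.00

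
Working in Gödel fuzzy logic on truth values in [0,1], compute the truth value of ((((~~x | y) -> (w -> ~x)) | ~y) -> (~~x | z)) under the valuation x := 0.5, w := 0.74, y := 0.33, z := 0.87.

~x: Gödel ¬ of 0.5 = 0 (operand ≠ 0)
~~x: Gödel ¬ of 0 = 1 (operand is 0)
(~~x | y) = max(1, 0.33) = 1
~x: Gödel ¬ of 0.5 = 0 (operand ≠ 0)
(w -> ~x): 0.74 > 0, so result = 0
((~~x | y) -> (w -> ~x)): 1 > 0, so result = 0
~y: Gödel ¬ of 0.33 = 0 (operand ≠ 0)
(((~~x | y) -> (w -> ~x)) | ~y) = max(0, 0) = 0
~x: Gödel ¬ of 0.5 = 0 (operand ≠ 0)
~~x: Gödel ¬ of 0 = 1 (operand is 0)
(~~x | z) = max(1, 0.87) = 1
((((~~x | y) -> (w -> ~x)) | ~y) -> (~~x | z)): 0 ≤ 1, so result = 1

1.00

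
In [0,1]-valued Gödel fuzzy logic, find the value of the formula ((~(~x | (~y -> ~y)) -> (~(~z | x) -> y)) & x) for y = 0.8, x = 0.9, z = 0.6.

0.90

~x: Gödel ¬ of 0.9 = 0 (operand ≠ 0)
~y: Gödel ¬ of 0.8 = 0 (operand ≠ 0)
~y: Gödel ¬ of 0.8 = 0 (operand ≠ 0)
(~y -> ~y): 0 ≤ 0, so result = 1
(~x | (~y -> ~y)) = max(0, 1) = 1
~(~x | (~y -> ~y)): Gödel ¬ of 1 = 0 (operand ≠ 0)
~z: Gödel ¬ of 0.6 = 0 (operand ≠ 0)
(~z | x) = max(0, 0.9) = 0.9
~(~z | x): Gödel ¬ of 0.9 = 0 (operand ≠ 0)
(~(~z | x) -> y): 0 ≤ 0.8, so result = 1
(~(~x | (~y -> ~y)) -> (~(~z | x) -> y)): 0 ≤ 1, so result = 1
((~(~x | (~y -> ~y)) -> (~(~z | x) -> y)) & x) = min(1, 0.9) = 0.9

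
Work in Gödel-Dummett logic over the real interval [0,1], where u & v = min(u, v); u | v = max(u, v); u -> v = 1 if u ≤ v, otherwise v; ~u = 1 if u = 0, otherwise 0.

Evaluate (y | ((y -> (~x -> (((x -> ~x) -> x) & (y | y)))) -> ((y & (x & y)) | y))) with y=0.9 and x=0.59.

~x: Gödel ¬ of 0.59 = 0 (operand ≠ 0)
~x: Gödel ¬ of 0.59 = 0 (operand ≠ 0)
(x -> ~x): 0.59 > 0, so result = 0
((x -> ~x) -> x): 0 ≤ 0.59, so result = 1
(y | y) = max(0.9, 0.9) = 0.9
(((x -> ~x) -> x) & (y | y)) = min(1, 0.9) = 0.9
(~x -> (((x -> ~x) -> x) & (y | y))): 0 ≤ 0.9, so result = 1
(y -> (~x -> (((x -> ~x) -> x) & (y | y)))): 0.9 ≤ 1, so result = 1
(x & y) = min(0.59, 0.9) = 0.59
(y & (x & y)) = min(0.9, 0.59) = 0.59
((y & (x & y)) | y) = max(0.59, 0.9) = 0.9
((y -> (~x -> (((x -> ~x) -> x) & (y | y)))) -> ((y & (x & y)) | y)): 1 > 0.9, so result = 0.9
(y | ((y -> (~x -> (((x -> ~x) -> x) & (y | y)))) -> ((y & (x & y)) | y))) = max(0.9, 0.9) = 0.9

0.90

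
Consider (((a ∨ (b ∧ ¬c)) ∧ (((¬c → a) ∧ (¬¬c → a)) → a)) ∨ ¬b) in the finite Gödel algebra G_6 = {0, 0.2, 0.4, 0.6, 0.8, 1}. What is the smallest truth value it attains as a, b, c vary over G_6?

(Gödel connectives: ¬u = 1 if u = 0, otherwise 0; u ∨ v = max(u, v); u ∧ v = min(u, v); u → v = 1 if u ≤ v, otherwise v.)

0.00

The minimum is attained at a = 0, b = 0.2, c = 0.2:
  ¬c: Gödel ¬ of 0.2 = 0 (operand ≠ 0)
  (b ∧ ¬c) = min(0.2, 0) = 0
  (a ∨ (b ∧ ¬c)) = max(0, 0) = 0
  ¬c: Gödel ¬ of 0.2 = 0 (operand ≠ 0)
  (¬c → a): 0 ≤ 0, so result = 1
  ¬c: Gödel ¬ of 0.2 = 0 (operand ≠ 0)
  ¬¬c: Gödel ¬ of 0 = 1 (operand is 0)
  (¬¬c → a): 1 > 0, so result = 0
  ((¬c → a) ∧ (¬¬c → a)) = min(1, 0) = 0
  (((¬c → a) ∧ (¬¬c → a)) → a): 0 ≤ 0, so result = 1
  ((a ∨ (b ∧ ¬c)) ∧ (((¬c → a) ∧ (¬¬c → a)) → a)) = min(0, 1) = 0
  ¬b: Gödel ¬ of 0.2 = 0 (operand ≠ 0)
  (((a ∨ (b ∧ ¬c)) ∧ (((¬c → a) ∧ (¬¬c → a)) → a)) ∨ ¬b) = max(0, 0) = 0
Checking all 216 assignments confirms none give a value below 0.00.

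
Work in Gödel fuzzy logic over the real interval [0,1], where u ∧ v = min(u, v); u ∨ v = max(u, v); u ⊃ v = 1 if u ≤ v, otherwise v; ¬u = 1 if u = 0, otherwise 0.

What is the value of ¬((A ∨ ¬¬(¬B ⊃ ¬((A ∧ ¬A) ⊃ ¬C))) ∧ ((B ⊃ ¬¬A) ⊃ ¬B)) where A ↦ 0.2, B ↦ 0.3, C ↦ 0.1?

1.00

¬B: Gödel ¬ of 0.3 = 0 (operand ≠ 0)
¬A: Gödel ¬ of 0.2 = 0 (operand ≠ 0)
(A ∧ ¬A) = min(0.2, 0) = 0
¬C: Gödel ¬ of 0.1 = 0 (operand ≠ 0)
((A ∧ ¬A) ⊃ ¬C): 0 ≤ 0, so result = 1
¬((A ∧ ¬A) ⊃ ¬C): Gödel ¬ of 1 = 0 (operand ≠ 0)
(¬B ⊃ ¬((A ∧ ¬A) ⊃ ¬C)): 0 ≤ 0, so result = 1
¬(¬B ⊃ ¬((A ∧ ¬A) ⊃ ¬C)): Gödel ¬ of 1 = 0 (operand ≠ 0)
¬¬(¬B ⊃ ¬((A ∧ ¬A) ⊃ ¬C)): Gödel ¬ of 0 = 1 (operand is 0)
(A ∨ ¬¬(¬B ⊃ ¬((A ∧ ¬A) ⊃ ¬C))) = max(0.2, 1) = 1
¬A: Gödel ¬ of 0.2 = 0 (operand ≠ 0)
¬¬A: Gödel ¬ of 0 = 1 (operand is 0)
(B ⊃ ¬¬A): 0.3 ≤ 1, so result = 1
¬B: Gödel ¬ of 0.3 = 0 (operand ≠ 0)
((B ⊃ ¬¬A) ⊃ ¬B): 1 > 0, so result = 0
((A ∨ ¬¬(¬B ⊃ ¬((A ∧ ¬A) ⊃ ¬C))) ∧ ((B ⊃ ¬¬A) ⊃ ¬B)) = min(1, 0) = 0
¬((A ∨ ¬¬(¬B ⊃ ¬((A ∧ ¬A) ⊃ ¬C))) ∧ ((B ⊃ ¬¬A) ⊃ ¬B)): Gödel ¬ of 0 = 1 (operand is 0)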